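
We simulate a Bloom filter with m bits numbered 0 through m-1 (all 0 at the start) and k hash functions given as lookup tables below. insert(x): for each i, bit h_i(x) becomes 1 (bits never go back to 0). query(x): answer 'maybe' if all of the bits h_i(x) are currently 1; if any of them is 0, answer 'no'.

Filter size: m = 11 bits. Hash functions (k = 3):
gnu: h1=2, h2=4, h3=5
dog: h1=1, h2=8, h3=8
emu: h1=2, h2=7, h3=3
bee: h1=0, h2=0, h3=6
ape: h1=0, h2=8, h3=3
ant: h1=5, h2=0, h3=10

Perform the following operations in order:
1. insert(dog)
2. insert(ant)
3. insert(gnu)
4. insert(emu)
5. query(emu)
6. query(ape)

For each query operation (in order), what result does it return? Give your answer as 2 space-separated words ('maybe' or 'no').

Start: bits=00000000000
Op 1: insert dog -> sets bits 1 8 -> bits=01000000100
Op 2: insert ant -> sets bits 0 5 10 -> bits=11000100101
Op 3: insert gnu -> sets bits 2 4 5 -> bits=11101100101
Op 4: insert emu -> sets bits 2 3 7 -> bits=11111101101
Op 5: query emu -> checks bit2=1, bit3=1, bit7=1 (all 1) -> maybe
Op 6: query ape -> checks bit0=1, bit3=1, bit8=1 (all 1) -> maybe
Query results in order: maybe maybe

Answer: maybe maybe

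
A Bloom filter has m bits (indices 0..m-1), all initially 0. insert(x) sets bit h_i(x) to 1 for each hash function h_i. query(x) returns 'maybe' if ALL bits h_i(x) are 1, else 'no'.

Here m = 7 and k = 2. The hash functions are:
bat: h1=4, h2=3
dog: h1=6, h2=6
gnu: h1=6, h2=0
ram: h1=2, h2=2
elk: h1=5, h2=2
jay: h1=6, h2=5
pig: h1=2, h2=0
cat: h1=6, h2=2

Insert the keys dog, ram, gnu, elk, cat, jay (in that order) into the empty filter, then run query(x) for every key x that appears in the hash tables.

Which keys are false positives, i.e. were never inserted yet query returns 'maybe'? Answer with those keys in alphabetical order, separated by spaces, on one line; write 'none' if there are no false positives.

Answer: pig

Derivation:
Start: bits=0000000
After insert 'dog': sets bits 6 -> bits=0000001
After insert 'ram': sets bits 2 -> bits=0010001
After insert 'gnu': sets bits 0 6 -> bits=1010001
After insert 'elk': sets bits 2 5 -> bits=1010011
After insert 'cat': sets bits 2 6 -> bits=1010011
After insert 'jay': sets bits 5 6 -> bits=1010011
Not inserted: bat pig — query each against bits=1010011:
query bat: checks bit3=0, bit4=0 (has a 0) -> no => not a false positive
query pig: checks bit0=1, bit2=1 (all 1) -> maybe => FALSE POSITIVE
False positives (alphabetical): pig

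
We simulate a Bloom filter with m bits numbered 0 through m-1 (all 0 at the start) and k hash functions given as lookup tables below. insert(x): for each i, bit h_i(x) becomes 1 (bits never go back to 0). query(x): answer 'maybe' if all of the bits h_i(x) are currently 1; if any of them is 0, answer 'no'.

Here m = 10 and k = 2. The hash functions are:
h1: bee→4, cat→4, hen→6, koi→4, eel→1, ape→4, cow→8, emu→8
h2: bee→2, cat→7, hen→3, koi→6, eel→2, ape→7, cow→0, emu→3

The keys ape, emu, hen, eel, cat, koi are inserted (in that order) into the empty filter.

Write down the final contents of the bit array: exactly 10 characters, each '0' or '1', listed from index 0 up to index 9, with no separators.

Answer: 0111101110

Derivation:
Start: bits=0000000000
After insert 'ape': sets bits 4 7 -> bits=0000100100
After insert 'emu': sets bits 3 8 -> bits=0001100110
After insert 'hen': sets bits 3 6 -> bits=0001101110
After insert 'eel': sets bits 1 2 -> bits=0111101110
After insert 'cat': sets bits 4 7 -> bits=0111101110
After insert 'koi': sets bits 4 6 -> bits=0111101110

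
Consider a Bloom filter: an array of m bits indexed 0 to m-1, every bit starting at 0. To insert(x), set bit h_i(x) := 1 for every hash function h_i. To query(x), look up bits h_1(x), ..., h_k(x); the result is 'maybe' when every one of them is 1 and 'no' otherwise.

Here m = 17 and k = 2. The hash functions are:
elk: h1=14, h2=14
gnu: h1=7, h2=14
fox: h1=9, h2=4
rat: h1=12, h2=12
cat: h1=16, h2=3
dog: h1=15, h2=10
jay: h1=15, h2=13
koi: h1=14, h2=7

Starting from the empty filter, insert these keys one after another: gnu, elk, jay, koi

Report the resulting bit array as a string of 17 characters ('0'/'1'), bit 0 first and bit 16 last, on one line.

Answer: 00000001000001110

Derivation:
Start: bits=00000000000000000
After insert 'gnu': sets bits 7 14 -> bits=00000001000000100
After insert 'elk': sets bits 14 -> bits=00000001000000100
After insert 'jay': sets bits 13 15 -> bits=00000001000001110
After insert 'koi': sets bits 7 14 -> bits=00000001000001110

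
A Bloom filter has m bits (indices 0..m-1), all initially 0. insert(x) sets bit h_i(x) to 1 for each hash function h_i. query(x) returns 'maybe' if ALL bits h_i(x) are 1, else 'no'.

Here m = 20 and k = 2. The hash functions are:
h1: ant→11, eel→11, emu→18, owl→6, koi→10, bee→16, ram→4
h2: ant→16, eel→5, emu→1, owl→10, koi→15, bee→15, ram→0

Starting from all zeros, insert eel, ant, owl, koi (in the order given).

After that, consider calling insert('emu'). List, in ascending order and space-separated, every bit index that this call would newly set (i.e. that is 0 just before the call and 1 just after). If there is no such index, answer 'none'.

Start: bits=00000000000000000000
After insert 'eel': sets bits 5 11 -> bits=00000100000100000000
After insert 'ant': sets bits 11 16 -> bits=00000100000100001000
After insert 'owl': sets bits 6 10 -> bits=00000110001100001000
After insert 'koi': sets bits 10 15 -> bits=00000110001100011000
insert 'emu' would touch bits 1 18; currently bit1=0, bit18=0
Bits that are 0 among those (would change 0->1): 1 18

Answer: 1 18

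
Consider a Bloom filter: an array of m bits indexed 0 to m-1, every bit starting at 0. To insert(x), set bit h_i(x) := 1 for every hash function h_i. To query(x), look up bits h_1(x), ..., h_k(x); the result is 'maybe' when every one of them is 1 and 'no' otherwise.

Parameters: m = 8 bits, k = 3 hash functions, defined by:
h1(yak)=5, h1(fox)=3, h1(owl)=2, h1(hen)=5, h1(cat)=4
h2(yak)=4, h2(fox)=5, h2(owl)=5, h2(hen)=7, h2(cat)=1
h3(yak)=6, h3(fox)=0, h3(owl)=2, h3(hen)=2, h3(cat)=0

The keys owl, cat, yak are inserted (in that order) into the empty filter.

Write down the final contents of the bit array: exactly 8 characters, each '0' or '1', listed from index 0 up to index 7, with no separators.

Start: bits=00000000
After insert 'owl': sets bits 2 5 -> bits=00100100
After insert 'cat': sets bits 0 1 4 -> bits=11101100
After insert 'yak': sets bits 4 5 6 -> bits=11101110

Answer: 11101110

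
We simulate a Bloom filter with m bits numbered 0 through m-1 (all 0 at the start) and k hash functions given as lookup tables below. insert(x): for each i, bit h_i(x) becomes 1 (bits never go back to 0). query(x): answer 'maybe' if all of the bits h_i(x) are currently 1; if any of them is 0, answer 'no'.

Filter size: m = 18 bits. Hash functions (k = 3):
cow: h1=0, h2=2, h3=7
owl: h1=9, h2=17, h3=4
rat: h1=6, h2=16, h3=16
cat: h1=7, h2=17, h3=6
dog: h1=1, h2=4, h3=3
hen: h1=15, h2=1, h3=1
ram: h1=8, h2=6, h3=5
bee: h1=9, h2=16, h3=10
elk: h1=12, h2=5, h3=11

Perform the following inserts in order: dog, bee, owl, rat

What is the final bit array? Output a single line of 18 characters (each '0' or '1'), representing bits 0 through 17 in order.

Answer: 010110100110000011

Derivation:
Start: bits=000000000000000000
After insert 'dog': sets bits 1 3 4 -> bits=010110000000000000
After insert 'bee': sets bits 9 10 16 -> bits=010110000110000010
After insert 'owl': sets bits 4 9 17 -> bits=010110000110000011
After insert 'rat': sets bits 6 16 -> bits=010110100110000011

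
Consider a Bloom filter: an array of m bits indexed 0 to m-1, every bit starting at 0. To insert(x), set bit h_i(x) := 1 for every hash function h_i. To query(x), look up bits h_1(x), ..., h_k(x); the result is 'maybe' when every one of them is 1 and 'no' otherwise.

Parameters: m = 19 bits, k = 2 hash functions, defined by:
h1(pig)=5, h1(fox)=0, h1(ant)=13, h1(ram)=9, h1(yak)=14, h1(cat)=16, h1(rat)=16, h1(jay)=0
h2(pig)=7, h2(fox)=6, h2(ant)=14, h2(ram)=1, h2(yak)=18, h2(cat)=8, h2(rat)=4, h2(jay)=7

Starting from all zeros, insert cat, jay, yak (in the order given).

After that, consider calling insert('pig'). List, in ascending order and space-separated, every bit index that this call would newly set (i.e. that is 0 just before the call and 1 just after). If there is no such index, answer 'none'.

Answer: 5

Derivation:
Start: bits=0000000000000000000
After insert 'cat': sets bits 8 16 -> bits=0000000010000000100
After insert 'jay': sets bits 0 7 -> bits=1000000110000000100
After insert 'yak': sets bits 14 18 -> bits=1000000110000010101
insert 'pig' would touch bits 5 7; currently bit5=0, bit7=1
Bits that are 0 among those (would change 0->1): 5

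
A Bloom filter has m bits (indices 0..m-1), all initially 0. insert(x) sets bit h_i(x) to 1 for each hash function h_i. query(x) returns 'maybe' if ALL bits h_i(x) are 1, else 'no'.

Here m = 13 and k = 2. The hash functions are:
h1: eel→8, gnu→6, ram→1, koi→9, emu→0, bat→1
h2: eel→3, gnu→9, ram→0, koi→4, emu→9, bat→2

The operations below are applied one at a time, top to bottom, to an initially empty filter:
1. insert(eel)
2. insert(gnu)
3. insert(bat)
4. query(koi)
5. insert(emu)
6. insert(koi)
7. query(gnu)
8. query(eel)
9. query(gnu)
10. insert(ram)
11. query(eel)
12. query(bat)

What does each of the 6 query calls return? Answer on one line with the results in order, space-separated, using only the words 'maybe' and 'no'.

Answer: no maybe maybe maybe maybe maybe

Derivation:
Start: bits=0000000000000
Op 1: insert eel -> sets bits 3 8 -> bits=0001000010000
Op 2: insert gnu -> sets bits 6 9 -> bits=0001001011000
Op 3: insert bat -> sets bits 1 2 -> bits=0111001011000
Op 4: query koi -> checks bit4=0, bit9=1 (has a 0) -> no
Op 5: insert emu -> sets bits 0 9 -> bits=1111001011000
Op 6: insert koi -> sets bits 4 9 -> bits=1111101011000
Op 7: query gnu -> checks bit6=1, bit9=1 (all 1) -> maybe
Op 8: query eel -> checks bit3=1, bit8=1 (all 1) -> maybe
Op 9: query gnu -> checks bit6=1, bit9=1 (all 1) -> maybe
Op 10: insert ram -> sets bits 0 1 -> bits=1111101011000
Op 11: query eel -> checks bit3=1, bit8=1 (all 1) -> maybe
Op 12: query bat -> checks bit1=1, bit2=1 (all 1) -> maybe
Query results in order: no maybe maybe maybe maybe maybe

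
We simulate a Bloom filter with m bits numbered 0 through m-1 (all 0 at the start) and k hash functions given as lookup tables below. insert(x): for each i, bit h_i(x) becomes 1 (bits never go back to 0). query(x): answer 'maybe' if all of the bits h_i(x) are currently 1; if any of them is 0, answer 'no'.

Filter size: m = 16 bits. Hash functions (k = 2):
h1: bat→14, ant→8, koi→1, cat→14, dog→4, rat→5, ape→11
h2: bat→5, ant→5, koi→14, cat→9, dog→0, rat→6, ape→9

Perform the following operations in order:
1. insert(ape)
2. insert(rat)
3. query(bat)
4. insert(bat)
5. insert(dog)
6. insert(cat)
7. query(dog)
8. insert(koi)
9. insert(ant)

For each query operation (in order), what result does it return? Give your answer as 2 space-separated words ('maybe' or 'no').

Answer: no maybe

Derivation:
Start: bits=0000000000000000
Op 1: insert ape -> sets bits 9 11 -> bits=0000000001010000
Op 2: insert rat -> sets bits 5 6 -> bits=0000011001010000
Op 3: query bat -> checks bit5=1, bit14=0 (has a 0) -> no
Op 4: insert bat -> sets bits 5 14 -> bits=0000011001010010
Op 5: insert dog -> sets bits 0 4 -> bits=1000111001010010
Op 6: insert cat -> sets bits 9 14 -> bits=1000111001010010
Op 7: query dog -> checks bit0=1, bit4=1 (all 1) -> maybe
Op 8: insert koi -> sets bits 1 14 -> bits=1100111001010010
Op 9: insert ant -> sets bits 5 8 -> bits=1100111011010010
Query results in order: no maybe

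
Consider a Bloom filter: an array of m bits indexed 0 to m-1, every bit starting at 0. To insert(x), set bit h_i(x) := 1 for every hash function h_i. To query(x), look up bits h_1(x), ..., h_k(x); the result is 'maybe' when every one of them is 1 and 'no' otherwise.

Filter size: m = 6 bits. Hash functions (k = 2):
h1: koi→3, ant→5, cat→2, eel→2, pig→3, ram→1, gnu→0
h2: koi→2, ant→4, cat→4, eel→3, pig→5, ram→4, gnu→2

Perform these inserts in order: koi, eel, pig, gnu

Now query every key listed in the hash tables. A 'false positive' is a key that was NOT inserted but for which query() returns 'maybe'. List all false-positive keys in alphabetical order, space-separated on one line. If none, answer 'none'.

Answer: none

Derivation:
Start: bits=000000
After insert 'koi': sets bits 2 3 -> bits=001100
After insert 'eel': sets bits 2 3 -> bits=001100
After insert 'pig': sets bits 3 5 -> bits=001101
After insert 'gnu': sets bits 0 2 -> bits=101101
Not inserted: ant cat ram — query each against bits=101101:
query ant: checks bit4=0, bit5=1 (has a 0) -> no => not a false positive
query cat: checks bit2=1, bit4=0 (has a 0) -> no => not a false positive
query ram: checks bit1=0, bit4=0 (has a 0) -> no => not a false positive
False positives (alphabetical): none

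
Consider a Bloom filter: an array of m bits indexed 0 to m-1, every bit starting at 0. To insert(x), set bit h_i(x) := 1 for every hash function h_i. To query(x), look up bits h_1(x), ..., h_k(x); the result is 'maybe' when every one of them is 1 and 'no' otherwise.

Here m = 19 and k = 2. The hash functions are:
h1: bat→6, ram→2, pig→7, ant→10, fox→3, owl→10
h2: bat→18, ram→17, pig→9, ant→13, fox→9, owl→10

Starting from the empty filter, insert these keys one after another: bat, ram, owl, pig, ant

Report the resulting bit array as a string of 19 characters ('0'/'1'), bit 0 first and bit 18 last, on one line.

Answer: 0010001101100100011

Derivation:
Start: bits=0000000000000000000
After insert 'bat': sets bits 6 18 -> bits=0000001000000000001
After insert 'ram': sets bits 2 17 -> bits=0010001000000000011
After insert 'owl': sets bits 10 -> bits=0010001000100000011
After insert 'pig': sets bits 7 9 -> bits=0010001101100000011
After insert 'ant': sets bits 10 13 -> bits=0010001101100100011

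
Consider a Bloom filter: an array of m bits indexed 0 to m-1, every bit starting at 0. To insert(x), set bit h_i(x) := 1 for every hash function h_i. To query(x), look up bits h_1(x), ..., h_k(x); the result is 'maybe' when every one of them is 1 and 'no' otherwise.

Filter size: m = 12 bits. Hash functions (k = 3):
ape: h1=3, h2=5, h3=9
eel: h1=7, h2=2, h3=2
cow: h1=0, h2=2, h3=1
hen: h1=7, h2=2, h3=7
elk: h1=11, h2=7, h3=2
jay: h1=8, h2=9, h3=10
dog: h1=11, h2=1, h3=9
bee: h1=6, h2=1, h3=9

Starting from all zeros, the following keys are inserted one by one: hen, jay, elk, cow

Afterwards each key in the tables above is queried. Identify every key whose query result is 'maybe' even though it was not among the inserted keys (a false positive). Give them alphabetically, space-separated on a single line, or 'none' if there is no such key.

Answer: dog eel

Derivation:
Start: bits=000000000000
After insert 'hen': sets bits 2 7 -> bits=001000010000
After insert 'jay': sets bits 8 9 10 -> bits=001000011110
After insert 'elk': sets bits 2 7 11 -> bits=001000011111
After insert 'cow': sets bits 0 1 2 -> bits=111000011111
Not inserted: ape bee dog eel — query each against bits=111000011111:
query ape: checks bit3=0, bit5=0, bit9=1 (has a 0) -> no => not a false positive
query bee: checks bit1=1, bit6=0, bit9=1 (has a 0) -> no => not a false positive
query dog: checks bit1=1, bit9=1, bit11=1 (all 1) -> maybe => FALSE POSITIVE
query eel: checks bit2=1, bit7=1 (all 1) -> maybe => FALSE POSITIVE
False positives (alphabetical): dog eel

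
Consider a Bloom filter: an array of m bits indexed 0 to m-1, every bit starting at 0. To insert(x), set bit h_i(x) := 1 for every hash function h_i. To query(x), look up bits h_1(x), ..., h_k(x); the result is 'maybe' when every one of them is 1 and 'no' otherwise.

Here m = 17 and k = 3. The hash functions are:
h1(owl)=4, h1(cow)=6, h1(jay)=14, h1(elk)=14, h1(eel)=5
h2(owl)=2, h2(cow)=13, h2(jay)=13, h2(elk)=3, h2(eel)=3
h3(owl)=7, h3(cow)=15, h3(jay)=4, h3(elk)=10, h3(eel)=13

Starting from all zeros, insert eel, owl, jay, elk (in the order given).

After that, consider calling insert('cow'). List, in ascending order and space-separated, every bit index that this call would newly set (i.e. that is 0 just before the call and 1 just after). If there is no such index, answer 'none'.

Answer: 6 15

Derivation:
Start: bits=00000000000000000
After insert 'eel': sets bits 3 5 13 -> bits=00010100000001000
After insert 'owl': sets bits 2 4 7 -> bits=00111101000001000
After insert 'jay': sets bits 4 13 14 -> bits=00111101000001100
After insert 'elk': sets bits 3 10 14 -> bits=00111101001001100
insert 'cow' would touch bits 6 13 15; currently bit6=0, bit13=1, bit15=0
Bits that are 0 among those (would change 0->1): 6 15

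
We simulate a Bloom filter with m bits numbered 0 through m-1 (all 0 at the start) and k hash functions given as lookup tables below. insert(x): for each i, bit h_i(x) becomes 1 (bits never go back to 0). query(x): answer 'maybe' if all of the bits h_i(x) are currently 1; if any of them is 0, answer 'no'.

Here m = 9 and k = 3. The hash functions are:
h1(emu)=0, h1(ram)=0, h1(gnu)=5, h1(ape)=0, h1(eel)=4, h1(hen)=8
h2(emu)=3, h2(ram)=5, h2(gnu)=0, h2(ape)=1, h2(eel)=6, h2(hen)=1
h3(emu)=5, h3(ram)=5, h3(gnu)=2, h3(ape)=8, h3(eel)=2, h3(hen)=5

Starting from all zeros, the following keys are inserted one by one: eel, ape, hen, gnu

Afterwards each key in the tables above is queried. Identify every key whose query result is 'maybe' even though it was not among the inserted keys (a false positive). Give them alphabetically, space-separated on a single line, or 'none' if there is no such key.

Start: bits=000000000
After insert 'eel': sets bits 2 4 6 -> bits=001010100
After insert 'ape': sets bits 0 1 8 -> bits=111010101
After insert 'hen': sets bits 1 5 8 -> bits=111011101
After insert 'gnu': sets bits 0 2 5 -> bits=111011101
Not inserted: emu ram — query each against bits=111011101:
query emu: checks bit0=1, bit3=0, bit5=1 (has a 0) -> no => not a false positive
query ram: checks bit0=1, bit5=1 (all 1) -> maybe => FALSE POSITIVE
False positives (alphabetical): ram

Answer: ram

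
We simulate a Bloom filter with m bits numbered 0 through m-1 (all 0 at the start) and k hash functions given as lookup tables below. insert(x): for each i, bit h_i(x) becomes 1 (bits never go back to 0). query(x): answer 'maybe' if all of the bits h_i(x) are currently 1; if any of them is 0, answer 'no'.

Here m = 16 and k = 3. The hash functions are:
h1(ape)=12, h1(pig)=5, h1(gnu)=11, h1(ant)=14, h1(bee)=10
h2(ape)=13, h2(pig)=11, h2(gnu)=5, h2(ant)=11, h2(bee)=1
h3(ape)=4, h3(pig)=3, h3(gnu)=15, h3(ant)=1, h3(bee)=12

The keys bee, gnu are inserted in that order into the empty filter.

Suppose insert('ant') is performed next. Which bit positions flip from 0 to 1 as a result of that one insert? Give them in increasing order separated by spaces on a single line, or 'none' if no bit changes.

Start: bits=0000000000000000
After insert 'bee': sets bits 1 10 12 -> bits=0100000000101000
After insert 'gnu': sets bits 5 11 15 -> bits=0100010000111001
insert 'ant' would touch bits 1 11 14; currently bit1=1, bit11=1, bit14=0
Bits that are 0 among those (would change 0->1): 14

Answer: 14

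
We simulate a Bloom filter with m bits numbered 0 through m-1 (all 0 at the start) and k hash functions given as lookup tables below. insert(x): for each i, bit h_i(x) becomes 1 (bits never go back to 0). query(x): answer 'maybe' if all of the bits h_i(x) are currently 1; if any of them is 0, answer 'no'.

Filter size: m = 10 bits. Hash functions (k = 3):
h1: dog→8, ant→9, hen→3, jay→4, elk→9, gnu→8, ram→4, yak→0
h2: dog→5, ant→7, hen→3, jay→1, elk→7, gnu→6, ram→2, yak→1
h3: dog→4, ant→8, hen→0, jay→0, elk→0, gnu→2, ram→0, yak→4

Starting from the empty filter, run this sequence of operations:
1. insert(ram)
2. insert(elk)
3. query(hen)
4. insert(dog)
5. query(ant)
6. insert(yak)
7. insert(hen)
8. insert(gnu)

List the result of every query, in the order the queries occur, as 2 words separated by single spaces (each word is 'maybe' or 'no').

Start: bits=0000000000
Op 1: insert ram -> sets bits 0 2 4 -> bits=1010100000
Op 2: insert elk -> sets bits 0 7 9 -> bits=1010100101
Op 3: query hen -> checks bit0=1, bit3=0 (has a 0) -> no
Op 4: insert dog -> sets bits 4 5 8 -> bits=1010110111
Op 5: query ant -> checks bit7=1, bit8=1, bit9=1 (all 1) -> maybe
Op 6: insert yak -> sets bits 0 1 4 -> bits=1110110111
Op 7: insert hen -> sets bits 0 3 -> bits=1111110111
Op 8: insert gnu -> sets bits 2 6 8 -> bits=1111111111
Query results in order: no maybe

Answer: no maybe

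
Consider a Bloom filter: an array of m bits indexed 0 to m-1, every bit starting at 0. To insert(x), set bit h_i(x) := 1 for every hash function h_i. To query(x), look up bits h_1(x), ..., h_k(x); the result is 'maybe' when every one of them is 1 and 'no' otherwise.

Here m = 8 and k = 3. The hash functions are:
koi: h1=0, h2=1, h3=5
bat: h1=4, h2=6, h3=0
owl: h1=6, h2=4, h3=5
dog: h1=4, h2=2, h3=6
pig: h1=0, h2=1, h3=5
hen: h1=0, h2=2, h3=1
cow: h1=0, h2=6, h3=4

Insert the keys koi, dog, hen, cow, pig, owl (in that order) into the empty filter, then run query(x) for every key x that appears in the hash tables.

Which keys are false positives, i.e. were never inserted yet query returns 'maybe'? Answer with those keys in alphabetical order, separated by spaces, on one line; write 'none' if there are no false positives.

Answer: bat

Derivation:
Start: bits=00000000
After insert 'koi': sets bits 0 1 5 -> bits=11000100
After insert 'dog': sets bits 2 4 6 -> bits=11101110
After insert 'hen': sets bits 0 1 2 -> bits=11101110
After insert 'cow': sets bits 0 4 6 -> bits=11101110
After insert 'pig': sets bits 0 1 5 -> bits=11101110
After insert 'owl': sets bits 4 5 6 -> bits=11101110
Not inserted: bat — query each against bits=11101110:
query bat: checks bit0=1, bit4=1, bit6=1 (all 1) -> maybe => FALSE POSITIVE
False positives (alphabetical): bat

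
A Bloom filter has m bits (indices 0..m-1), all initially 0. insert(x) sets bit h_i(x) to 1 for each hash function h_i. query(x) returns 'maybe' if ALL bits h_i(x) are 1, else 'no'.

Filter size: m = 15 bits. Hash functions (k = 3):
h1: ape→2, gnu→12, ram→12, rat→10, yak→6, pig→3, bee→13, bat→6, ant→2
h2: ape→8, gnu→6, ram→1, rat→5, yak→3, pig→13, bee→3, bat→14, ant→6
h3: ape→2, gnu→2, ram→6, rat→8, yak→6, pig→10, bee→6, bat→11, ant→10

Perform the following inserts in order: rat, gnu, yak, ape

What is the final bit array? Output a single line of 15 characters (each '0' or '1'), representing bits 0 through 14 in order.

Start: bits=000000000000000
After insert 'rat': sets bits 5 8 10 -> bits=000001001010000
After insert 'gnu': sets bits 2 6 12 -> bits=001001101010100
After insert 'yak': sets bits 3 6 -> bits=001101101010100
After insert 'ape': sets bits 2 8 -> bits=001101101010100

Answer: 001101101010100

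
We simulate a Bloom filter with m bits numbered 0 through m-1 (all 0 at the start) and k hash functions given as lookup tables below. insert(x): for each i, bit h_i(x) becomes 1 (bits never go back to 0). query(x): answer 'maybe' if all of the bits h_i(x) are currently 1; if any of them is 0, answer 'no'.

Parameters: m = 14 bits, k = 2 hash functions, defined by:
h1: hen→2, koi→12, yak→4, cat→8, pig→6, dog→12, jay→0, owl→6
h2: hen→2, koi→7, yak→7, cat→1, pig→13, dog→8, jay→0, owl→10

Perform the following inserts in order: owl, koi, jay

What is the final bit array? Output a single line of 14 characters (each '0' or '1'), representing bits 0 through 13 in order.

Answer: 10000011001010

Derivation:
Start: bits=00000000000000
After insert 'owl': sets bits 6 10 -> bits=00000010001000
After insert 'koi': sets bits 7 12 -> bits=00000011001010
After insert 'jay': sets bits 0 -> bits=10000011001010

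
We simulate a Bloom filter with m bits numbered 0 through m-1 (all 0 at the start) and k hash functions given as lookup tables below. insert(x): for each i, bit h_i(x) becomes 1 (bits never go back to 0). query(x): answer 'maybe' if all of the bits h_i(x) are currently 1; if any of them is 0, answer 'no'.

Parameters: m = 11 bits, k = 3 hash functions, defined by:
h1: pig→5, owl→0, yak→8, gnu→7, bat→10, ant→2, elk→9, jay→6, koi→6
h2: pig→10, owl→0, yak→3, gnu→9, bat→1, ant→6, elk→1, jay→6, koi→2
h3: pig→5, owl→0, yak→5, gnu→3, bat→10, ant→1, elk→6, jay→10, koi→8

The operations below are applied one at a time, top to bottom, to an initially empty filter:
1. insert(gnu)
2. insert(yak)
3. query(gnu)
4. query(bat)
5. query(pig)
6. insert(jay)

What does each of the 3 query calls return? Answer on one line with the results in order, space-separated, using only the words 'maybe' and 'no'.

Answer: maybe no no

Derivation:
Start: bits=00000000000
Op 1: insert gnu -> sets bits 3 7 9 -> bits=00010001010
Op 2: insert yak -> sets bits 3 5 8 -> bits=00010101110
Op 3: query gnu -> checks bit3=1, bit7=1, bit9=1 (all 1) -> maybe
Op 4: query bat -> checks bit1=0, bit10=0 (has a 0) -> no
Op 5: query pig -> checks bit5=1, bit10=0 (has a 0) -> no
Op 6: insert jay -> sets bits 6 10 -> bits=00010111111
Query results in order: maybe no no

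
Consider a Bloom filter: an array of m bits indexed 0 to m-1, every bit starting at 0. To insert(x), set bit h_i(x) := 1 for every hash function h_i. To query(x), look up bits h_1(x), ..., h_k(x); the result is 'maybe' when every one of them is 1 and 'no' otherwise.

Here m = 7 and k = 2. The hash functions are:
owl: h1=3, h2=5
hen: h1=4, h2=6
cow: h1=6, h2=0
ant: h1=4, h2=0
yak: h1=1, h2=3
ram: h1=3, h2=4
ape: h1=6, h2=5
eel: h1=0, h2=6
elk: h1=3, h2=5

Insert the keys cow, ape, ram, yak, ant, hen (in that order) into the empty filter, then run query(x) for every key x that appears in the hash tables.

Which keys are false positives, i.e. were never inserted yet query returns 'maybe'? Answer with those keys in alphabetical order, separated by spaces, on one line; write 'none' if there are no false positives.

Start: bits=0000000
After insert 'cow': sets bits 0 6 -> bits=1000001
After insert 'ape': sets bits 5 6 -> bits=1000011
After insert 'ram': sets bits 3 4 -> bits=1001111
After insert 'yak': sets bits 1 3 -> bits=1101111
After insert 'ant': sets bits 0 4 -> bits=1101111
After insert 'hen': sets bits 4 6 -> bits=1101111
Not inserted: eel elk owl — query each against bits=1101111:
query eel: checks bit0=1, bit6=1 (all 1) -> maybe => FALSE POSITIVE
query elk: checks bit3=1, bit5=1 (all 1) -> maybe => FALSE POSITIVE
query owl: checks bit3=1, bit5=1 (all 1) -> maybe => FALSE POSITIVE
False positives (alphabetical): eel elk owl

Answer: eel elk owl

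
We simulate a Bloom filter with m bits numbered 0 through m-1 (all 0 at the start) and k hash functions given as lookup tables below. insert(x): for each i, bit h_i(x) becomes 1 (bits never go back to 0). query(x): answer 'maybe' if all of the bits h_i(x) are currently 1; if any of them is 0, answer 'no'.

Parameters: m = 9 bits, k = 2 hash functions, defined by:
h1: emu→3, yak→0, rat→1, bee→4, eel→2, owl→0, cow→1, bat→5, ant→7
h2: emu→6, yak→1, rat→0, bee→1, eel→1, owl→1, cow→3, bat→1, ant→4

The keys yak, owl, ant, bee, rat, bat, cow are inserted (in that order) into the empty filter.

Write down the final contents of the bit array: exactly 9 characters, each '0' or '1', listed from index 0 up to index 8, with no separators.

Answer: 110111010

Derivation:
Start: bits=000000000
After insert 'yak': sets bits 0 1 -> bits=110000000
After insert 'owl': sets bits 0 1 -> bits=110000000
After insert 'ant': sets bits 4 7 -> bits=110010010
After insert 'bee': sets bits 1 4 -> bits=110010010
After insert 'rat': sets bits 0 1 -> bits=110010010
After insert 'bat': sets bits 1 5 -> bits=110011010
After insert 'cow': sets bits 1 3 -> bits=110111010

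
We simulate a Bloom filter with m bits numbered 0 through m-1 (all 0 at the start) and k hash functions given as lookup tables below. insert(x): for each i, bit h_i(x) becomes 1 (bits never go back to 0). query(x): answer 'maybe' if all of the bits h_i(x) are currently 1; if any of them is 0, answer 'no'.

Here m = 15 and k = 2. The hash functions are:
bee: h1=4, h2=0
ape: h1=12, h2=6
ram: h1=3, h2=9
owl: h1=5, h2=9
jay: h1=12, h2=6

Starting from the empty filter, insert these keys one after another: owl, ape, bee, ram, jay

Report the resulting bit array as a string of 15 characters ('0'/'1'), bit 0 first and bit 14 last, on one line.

Answer: 100111100100100

Derivation:
Start: bits=000000000000000
After insert 'owl': sets bits 5 9 -> bits=000001000100000
After insert 'ape': sets bits 6 12 -> bits=000001100100100
After insert 'bee': sets bits 0 4 -> bits=100011100100100
After insert 'ram': sets bits 3 9 -> bits=100111100100100
After insert 'jay': sets bits 6 12 -> bits=100111100100100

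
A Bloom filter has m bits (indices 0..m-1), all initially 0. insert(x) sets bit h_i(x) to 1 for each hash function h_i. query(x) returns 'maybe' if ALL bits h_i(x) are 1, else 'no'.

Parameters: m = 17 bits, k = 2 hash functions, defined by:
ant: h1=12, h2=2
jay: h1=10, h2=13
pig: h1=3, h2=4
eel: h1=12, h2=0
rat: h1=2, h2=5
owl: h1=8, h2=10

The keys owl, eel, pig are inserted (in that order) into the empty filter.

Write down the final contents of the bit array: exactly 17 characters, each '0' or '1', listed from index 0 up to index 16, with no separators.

Answer: 10011000101010000

Derivation:
Start: bits=00000000000000000
After insert 'owl': sets bits 8 10 -> bits=00000000101000000
After insert 'eel': sets bits 0 12 -> bits=10000000101010000
After insert 'pig': sets bits 3 4 -> bits=10011000101010000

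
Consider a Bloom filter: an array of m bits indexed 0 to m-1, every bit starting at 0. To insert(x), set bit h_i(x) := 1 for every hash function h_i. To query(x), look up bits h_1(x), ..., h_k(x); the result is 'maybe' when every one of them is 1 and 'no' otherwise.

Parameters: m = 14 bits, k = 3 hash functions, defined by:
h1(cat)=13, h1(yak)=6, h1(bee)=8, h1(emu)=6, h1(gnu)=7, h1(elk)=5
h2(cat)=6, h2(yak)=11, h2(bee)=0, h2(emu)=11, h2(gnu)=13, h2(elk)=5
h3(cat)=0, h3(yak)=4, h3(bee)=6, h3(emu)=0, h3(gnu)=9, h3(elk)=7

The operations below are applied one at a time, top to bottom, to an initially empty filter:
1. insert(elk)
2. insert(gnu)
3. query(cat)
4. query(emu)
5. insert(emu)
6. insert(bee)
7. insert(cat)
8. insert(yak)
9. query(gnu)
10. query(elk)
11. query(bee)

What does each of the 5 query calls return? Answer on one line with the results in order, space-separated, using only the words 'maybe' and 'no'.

Start: bits=00000000000000
Op 1: insert elk -> sets bits 5 7 -> bits=00000101000000
Op 2: insert gnu -> sets bits 7 9 13 -> bits=00000101010001
Op 3: query cat -> checks bit0=0, bit6=0, bit13=1 (has a 0) -> no
Op 4: query emu -> checks bit0=0, bit6=0, bit11=0 (has a 0) -> no
Op 5: insert emu -> sets bits 0 6 11 -> bits=10000111010101
Op 6: insert bee -> sets bits 0 6 8 -> bits=10000111110101
Op 7: insert cat -> sets bits 0 6 13 -> bits=10000111110101
Op 8: insert yak -> sets bits 4 6 11 -> bits=10001111110101
Op 9: query gnu -> checks bit7=1, bit9=1, bit13=1 (all 1) -> maybe
Op 10: query elk -> checks bit5=1, bit7=1 (all 1) -> maybe
Op 11: query bee -> checks bit0=1, bit6=1, bit8=1 (all 1) -> maybe
Query results in order: no no maybe maybe maybe

Answer: no no maybe maybe maybe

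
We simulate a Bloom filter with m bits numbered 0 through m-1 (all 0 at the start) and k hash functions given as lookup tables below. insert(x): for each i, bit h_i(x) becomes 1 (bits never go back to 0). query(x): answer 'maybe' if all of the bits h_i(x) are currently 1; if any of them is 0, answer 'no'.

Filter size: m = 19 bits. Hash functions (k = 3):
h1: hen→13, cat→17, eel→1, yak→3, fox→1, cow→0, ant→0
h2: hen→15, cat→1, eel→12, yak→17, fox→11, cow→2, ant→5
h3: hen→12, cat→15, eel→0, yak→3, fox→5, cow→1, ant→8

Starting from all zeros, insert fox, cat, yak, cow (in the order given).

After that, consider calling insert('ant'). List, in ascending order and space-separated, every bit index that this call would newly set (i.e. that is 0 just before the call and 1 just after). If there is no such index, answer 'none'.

Answer: 8

Derivation:
Start: bits=0000000000000000000
After insert 'fox': sets bits 1 5 11 -> bits=0100010000010000000
After insert 'cat': sets bits 1 15 17 -> bits=0100010000010001010
After insert 'yak': sets bits 3 17 -> bits=0101010000010001010
After insert 'cow': sets bits 0 1 2 -> bits=1111010000010001010
insert 'ant' would touch bits 0 5 8; currently bit0=1, bit5=1, bit8=0
Bits that are 0 among those (would change 0->1): 8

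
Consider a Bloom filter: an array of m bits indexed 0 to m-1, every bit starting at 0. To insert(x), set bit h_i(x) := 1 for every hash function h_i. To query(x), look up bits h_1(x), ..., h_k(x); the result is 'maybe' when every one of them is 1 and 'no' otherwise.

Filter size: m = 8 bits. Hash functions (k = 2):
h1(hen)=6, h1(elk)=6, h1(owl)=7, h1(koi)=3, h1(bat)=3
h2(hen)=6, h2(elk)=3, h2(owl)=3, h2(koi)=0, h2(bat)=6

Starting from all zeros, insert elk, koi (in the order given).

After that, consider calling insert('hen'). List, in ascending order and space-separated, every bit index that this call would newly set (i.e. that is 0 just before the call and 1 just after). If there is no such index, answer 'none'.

Start: bits=00000000
After insert 'elk': sets bits 3 6 -> bits=00010010
After insert 'koi': sets bits 0 3 -> bits=10010010
insert 'hen' would touch bits 6; currently bit6=1
Bits that are 0 among those (would change 0->1): none

Answer: none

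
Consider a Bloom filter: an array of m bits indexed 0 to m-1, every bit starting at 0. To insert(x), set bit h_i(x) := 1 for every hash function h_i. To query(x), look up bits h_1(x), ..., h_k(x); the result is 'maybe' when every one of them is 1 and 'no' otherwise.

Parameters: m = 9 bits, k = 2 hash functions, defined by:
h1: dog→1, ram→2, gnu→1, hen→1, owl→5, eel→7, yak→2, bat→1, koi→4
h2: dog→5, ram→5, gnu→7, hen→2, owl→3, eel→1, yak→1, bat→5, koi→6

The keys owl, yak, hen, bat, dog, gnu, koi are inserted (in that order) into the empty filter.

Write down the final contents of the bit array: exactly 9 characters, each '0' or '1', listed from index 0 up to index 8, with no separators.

Start: bits=000000000
After insert 'owl': sets bits 3 5 -> bits=000101000
After insert 'yak': sets bits 1 2 -> bits=011101000
After insert 'hen': sets bits 1 2 -> bits=011101000
After insert 'bat': sets bits 1 5 -> bits=011101000
After insert 'dog': sets bits 1 5 -> bits=011101000
After insert 'gnu': sets bits 1 7 -> bits=011101010
After insert 'koi': sets bits 4 6 -> bits=011111110

Answer: 011111110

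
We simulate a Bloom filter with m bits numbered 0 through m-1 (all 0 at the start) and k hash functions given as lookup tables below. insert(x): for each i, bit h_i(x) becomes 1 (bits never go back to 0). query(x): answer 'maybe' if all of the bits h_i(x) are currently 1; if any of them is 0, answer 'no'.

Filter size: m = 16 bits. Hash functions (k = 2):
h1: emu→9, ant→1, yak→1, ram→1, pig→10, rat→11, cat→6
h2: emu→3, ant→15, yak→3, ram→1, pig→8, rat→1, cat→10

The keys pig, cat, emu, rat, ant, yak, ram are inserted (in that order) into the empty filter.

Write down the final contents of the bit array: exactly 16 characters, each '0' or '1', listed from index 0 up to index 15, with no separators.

Start: bits=0000000000000000
After insert 'pig': sets bits 8 10 -> bits=0000000010100000
After insert 'cat': sets bits 6 10 -> bits=0000001010100000
After insert 'emu': sets bits 3 9 -> bits=0001001011100000
After insert 'rat': sets bits 1 11 -> bits=0101001011110000
After insert 'ant': sets bits 1 15 -> bits=0101001011110001
After insert 'yak': sets bits 1 3 -> bits=0101001011110001
After insert 'ram': sets bits 1 -> bits=0101001011110001

Answer: 0101001011110001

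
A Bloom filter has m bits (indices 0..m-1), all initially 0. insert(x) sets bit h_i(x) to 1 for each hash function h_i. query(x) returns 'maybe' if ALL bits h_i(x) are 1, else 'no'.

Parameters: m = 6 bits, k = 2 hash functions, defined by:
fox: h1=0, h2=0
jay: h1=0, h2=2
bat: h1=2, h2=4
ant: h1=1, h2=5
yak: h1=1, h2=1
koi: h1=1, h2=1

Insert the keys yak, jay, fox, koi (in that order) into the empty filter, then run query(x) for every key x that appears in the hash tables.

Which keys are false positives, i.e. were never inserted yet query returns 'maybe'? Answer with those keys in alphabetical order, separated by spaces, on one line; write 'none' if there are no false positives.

Answer: none

Derivation:
Start: bits=000000
After insert 'yak': sets bits 1 -> bits=010000
After insert 'jay': sets bits 0 2 -> bits=111000
After insert 'fox': sets bits 0 -> bits=111000
After insert 'koi': sets bits 1 -> bits=111000
Not inserted: ant bat — query each against bits=111000:
query ant: checks bit1=1, bit5=0 (has a 0) -> no => not a false positive
query bat: checks bit2=1, bit4=0 (has a 0) -> no => not a false positive
False positives (alphabetical): none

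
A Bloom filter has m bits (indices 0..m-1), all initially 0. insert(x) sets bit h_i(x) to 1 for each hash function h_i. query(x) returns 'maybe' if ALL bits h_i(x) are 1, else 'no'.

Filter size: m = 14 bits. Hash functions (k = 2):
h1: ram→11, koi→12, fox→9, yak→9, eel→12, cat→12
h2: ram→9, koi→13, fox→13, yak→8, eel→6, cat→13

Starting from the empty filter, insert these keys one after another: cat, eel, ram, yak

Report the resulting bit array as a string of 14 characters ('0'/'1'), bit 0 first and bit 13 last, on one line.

Start: bits=00000000000000
After insert 'cat': sets bits 12 13 -> bits=00000000000011
After insert 'eel': sets bits 6 12 -> bits=00000010000011
After insert 'ram': sets bits 9 11 -> bits=00000010010111
After insert 'yak': sets bits 8 9 -> bits=00000010110111

Answer: 00000010110111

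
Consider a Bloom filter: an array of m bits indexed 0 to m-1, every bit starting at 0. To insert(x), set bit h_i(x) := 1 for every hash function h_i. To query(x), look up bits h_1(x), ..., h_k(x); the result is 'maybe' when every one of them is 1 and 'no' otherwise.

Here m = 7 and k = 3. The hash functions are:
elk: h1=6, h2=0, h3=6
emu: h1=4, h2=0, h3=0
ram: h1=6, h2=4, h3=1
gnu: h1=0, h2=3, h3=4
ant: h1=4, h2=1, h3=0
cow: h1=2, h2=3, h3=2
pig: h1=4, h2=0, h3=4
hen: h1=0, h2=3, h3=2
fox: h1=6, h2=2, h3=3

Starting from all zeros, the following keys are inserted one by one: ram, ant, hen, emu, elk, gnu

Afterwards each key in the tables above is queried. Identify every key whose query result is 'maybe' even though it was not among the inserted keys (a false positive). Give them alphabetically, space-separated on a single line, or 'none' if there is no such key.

Answer: cow fox pig

Derivation:
Start: bits=0000000
After insert 'ram': sets bits 1 4 6 -> bits=0100101
After insert 'ant': sets bits 0 1 4 -> bits=1100101
After insert 'hen': sets bits 0 2 3 -> bits=1111101
After insert 'emu': sets bits 0 4 -> bits=1111101
After insert 'elk': sets bits 0 6 -> bits=1111101
After insert 'gnu': sets bits 0 3 4 -> bits=1111101
Not inserted: cow fox pig — query each against bits=1111101:
query cow: checks bit2=1, bit3=1 (all 1) -> maybe => FALSE POSITIVE
query fox: checks bit2=1, bit3=1, bit6=1 (all 1) -> maybe => FALSE POSITIVE
query pig: checks bit0=1, bit4=1 (all 1) -> maybe => FALSE POSITIVE
False positives (alphabetical): cow fox pig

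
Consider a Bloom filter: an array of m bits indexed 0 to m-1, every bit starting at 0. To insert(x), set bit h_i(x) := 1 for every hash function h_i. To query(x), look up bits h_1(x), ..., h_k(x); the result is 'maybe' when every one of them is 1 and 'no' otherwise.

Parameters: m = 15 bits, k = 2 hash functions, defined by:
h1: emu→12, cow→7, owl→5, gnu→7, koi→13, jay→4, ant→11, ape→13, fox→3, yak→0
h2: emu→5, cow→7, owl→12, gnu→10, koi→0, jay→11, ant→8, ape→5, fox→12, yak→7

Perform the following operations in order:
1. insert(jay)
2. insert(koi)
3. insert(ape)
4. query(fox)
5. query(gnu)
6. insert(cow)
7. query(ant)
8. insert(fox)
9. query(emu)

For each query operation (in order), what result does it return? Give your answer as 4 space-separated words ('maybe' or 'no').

Start: bits=000000000000000
Op 1: insert jay -> sets bits 4 11 -> bits=000010000001000
Op 2: insert koi -> sets bits 0 13 -> bits=100010000001010
Op 3: insert ape -> sets bits 5 13 -> bits=100011000001010
Op 4: query fox -> checks bit3=0, bit12=0 (has a 0) -> no
Op 5: query gnu -> checks bit7=0, bit10=0 (has a 0) -> no
Op 6: insert cow -> sets bits 7 -> bits=100011010001010
Op 7: query ant -> checks bit8=0, bit11=1 (has a 0) -> no
Op 8: insert fox -> sets bits 3 12 -> bits=100111010001110
Op 9: query emu -> checks bit5=1, bit12=1 (all 1) -> maybe
Query results in order: no no no maybe

Answer: no no no maybe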